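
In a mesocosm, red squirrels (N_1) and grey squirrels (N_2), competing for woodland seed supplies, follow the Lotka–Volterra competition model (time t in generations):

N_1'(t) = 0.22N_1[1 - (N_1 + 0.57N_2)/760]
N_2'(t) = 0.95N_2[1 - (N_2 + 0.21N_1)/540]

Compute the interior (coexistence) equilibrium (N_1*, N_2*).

N_1* ≈ 514, N_2* ≈ 432

Setting both brackets to zero gives the nullclines N_1 + 0.57N_2 = 760 and 0.21N_1 + N_2 = 540.
Substituting N_2 = 540 - 0.21N_1 into the first: N_1(1 - 0.57·0.21) = 760 - 0.57·540.
So N_1* = 452/0.88 = 514, and then N_2* = 540 - 0.21·514 = 432.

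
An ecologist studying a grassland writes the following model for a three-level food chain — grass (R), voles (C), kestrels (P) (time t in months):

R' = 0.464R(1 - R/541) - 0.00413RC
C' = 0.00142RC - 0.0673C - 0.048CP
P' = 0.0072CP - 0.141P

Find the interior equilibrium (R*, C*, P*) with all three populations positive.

From dP/dt = 0: 0.0072C* = 0.141, so C* = 19.6.
From dR/dt = 0: 0.464(1 - R*/541) = 0.00413·19.6, giving R* = 541·(1 - 0.174) = 447.
From dC/dt = 0: 0.00142·447 - 0.0673 = 0.048P*, so P* = 0.567/0.048 = 11.8.

R* ≈ 447, C* ≈ 19.6, P* ≈ 11.8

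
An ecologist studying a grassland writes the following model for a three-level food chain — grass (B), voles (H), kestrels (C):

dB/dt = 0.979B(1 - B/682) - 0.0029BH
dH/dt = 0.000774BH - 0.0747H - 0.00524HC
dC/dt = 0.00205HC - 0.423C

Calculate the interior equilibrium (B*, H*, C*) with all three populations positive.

B* ≈ 265, H* ≈ 206, C* ≈ 24.9

From dC/dt = 0: 0.00205H* = 0.423, so H* = 206.
From dB/dt = 0: 0.979(1 - B*/682) = 0.0029·206, giving B* = 682·(1 - 0.611) = 265.
From dH/dt = 0: 0.000774·265 - 0.0747 = 0.00524C*, so C* = 0.131/0.00524 = 24.9.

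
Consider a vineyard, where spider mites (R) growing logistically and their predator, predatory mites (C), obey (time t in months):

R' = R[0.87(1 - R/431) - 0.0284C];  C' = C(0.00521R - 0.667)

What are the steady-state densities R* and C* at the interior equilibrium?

R* ≈ 128, C* ≈ 21.5

From dC/dt = 0 with C > 0: 0.00521R* = 0.667, so R* = 128.
Substitute into dR/dt = 0: 0.87(1 - 128/431) = 0.0284C*.
The bracket is 0.703, giving C* = 0.612/0.0284 = 21.5.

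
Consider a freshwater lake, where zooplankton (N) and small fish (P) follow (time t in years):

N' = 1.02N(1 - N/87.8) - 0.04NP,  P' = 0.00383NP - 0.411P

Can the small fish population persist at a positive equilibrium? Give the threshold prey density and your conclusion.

The predator equation gives dP/dt > 0 only when N > 0.411/0.00383 = 107.
Without the predator, N → K = 87.8. Since 87.8 < 107, the predator cannot invade.

Threshold N = 107; K < 107, so no, the predator goes extinct.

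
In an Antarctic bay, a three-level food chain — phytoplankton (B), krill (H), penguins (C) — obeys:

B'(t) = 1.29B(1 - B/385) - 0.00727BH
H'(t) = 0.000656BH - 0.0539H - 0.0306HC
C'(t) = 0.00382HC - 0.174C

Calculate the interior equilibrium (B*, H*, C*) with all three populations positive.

B* ≈ 286, H* ≈ 45.5, C* ≈ 4.37

From dC/dt = 0: 0.00382H* = 0.174, so H* = 45.5.
From dB/dt = 0: 1.29(1 - B*/385) = 0.00727·45.5, giving B* = 385·(1 - 0.257) = 286.
From dH/dt = 0: 0.000656·286 - 0.0539 = 0.0306C*, so C* = 0.134/0.0306 = 4.37.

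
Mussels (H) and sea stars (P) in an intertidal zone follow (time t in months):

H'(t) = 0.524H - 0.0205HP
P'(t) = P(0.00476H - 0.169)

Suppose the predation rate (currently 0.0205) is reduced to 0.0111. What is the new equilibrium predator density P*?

P* ≈ 47.2

At the interior fixed point, setting dH/dt = 0 with H > 0 fixes P* = (prey growth rate)/(HP coefficient) — independent of the other coefficients.
With the change, P* = 0.524/0.0111 = 47.2; it rises from 25.6.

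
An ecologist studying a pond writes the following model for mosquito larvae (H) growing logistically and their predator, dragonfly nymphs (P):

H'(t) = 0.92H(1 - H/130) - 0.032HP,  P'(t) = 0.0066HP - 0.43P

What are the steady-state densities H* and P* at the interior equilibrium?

From dP/dt = 0 with P > 0: 0.0066H* = 0.43, so H* = 65.2.
Substitute into dH/dt = 0: 0.92(1 - 65.2/130) = 0.032P*.
The bracket is 0.499, giving P* = 0.459/0.032 = 14.3.

H* ≈ 65.2, P* ≈ 14.3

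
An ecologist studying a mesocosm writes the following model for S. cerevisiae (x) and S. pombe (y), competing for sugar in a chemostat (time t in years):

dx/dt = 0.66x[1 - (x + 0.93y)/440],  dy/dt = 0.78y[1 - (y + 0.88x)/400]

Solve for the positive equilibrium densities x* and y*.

x* ≈ 374, y* ≈ 70.5

Setting both brackets to zero gives the nullclines x + 0.93y = 440 and 0.88x + y = 400.
Substituting y = 400 - 0.88x into the first: x(1 - 0.93·0.88) = 440 - 0.93·400.
So x* = 68/0.182 = 374, and then y* = 400 - 0.88·374 = 70.5.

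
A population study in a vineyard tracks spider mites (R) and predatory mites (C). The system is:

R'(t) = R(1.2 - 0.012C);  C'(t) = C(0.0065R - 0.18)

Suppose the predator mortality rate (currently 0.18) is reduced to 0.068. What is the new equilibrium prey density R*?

R* ≈ 10.5

At the interior fixed point, setting dC/dt = 0 with C > 0 fixes R* = (predator death rate)/(RC coefficient) — independent of the other coefficients.
With the change, R* = 0.068/0.0065 = 10.5; it falls from 27.7.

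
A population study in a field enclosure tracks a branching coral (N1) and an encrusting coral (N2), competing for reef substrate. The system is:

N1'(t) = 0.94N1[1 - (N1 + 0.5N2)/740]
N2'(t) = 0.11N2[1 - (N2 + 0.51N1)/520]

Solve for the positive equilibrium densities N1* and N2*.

Setting both brackets to zero gives the nullclines N1 + 0.5N2 = 740 and 0.51N1 + N2 = 520.
Substituting N2 = 520 - 0.51N1 into the first: N1(1 - 0.5·0.51) = 740 - 0.5·520.
So N1* = 480/0.745 = 644, and then N2* = 520 - 0.51·644 = 191.

N1* ≈ 644, N2* ≈ 191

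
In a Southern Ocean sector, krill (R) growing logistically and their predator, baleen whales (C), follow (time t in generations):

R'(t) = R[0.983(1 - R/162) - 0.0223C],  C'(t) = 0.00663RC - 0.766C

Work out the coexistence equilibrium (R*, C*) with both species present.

From dC/dt = 0 with C > 0: 0.00663R* = 0.766, so R* = 116.
Substitute into dR/dt = 0: 0.983(1 - 116/162) = 0.0223C*.
The bracket is 0.287, giving C* = 0.282/0.0223 = 12.6.

R* ≈ 116, C* ≈ 12.6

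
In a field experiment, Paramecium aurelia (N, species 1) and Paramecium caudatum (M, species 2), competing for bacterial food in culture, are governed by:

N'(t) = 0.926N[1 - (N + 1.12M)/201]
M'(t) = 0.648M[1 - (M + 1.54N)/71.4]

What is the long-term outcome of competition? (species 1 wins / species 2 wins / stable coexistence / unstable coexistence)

Compare the nullcline intercepts: K1/α12 = 201/1.12 = 179 > K2 = 71.4; K2/α21 = 71.4/1.54 = 46.4 < K1 = 201.
Since the inequalities point opposite ways, species 1 can invade but species 2 cannot.

species 1 excludes species 2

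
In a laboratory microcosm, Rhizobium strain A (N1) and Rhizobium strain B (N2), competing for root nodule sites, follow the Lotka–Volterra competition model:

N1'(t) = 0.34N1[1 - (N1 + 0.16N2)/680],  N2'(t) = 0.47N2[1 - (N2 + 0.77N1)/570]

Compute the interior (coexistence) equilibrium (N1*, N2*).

N1* ≈ 672, N2* ≈ 52.9

Setting both brackets to zero gives the nullclines N1 + 0.16N2 = 680 and 0.77N1 + N2 = 570.
Substituting N2 = 570 - 0.77N1 into the first: N1(1 - 0.16·0.77) = 680 - 0.16·570.
So N1* = 589/0.877 = 672, and then N2* = 570 - 0.77·672 = 52.9.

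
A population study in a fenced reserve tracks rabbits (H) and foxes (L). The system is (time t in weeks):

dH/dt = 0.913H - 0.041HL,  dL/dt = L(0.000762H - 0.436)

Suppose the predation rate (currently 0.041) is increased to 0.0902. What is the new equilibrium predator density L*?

At the interior fixed point, setting dH/dt = 0 with H > 0 fixes L* = (prey growth rate)/(HL coefficient) — independent of the other coefficients.
With the change, L* = 0.913/0.0902 = 10.1; it falls from 22.3.

L* ≈ 10.1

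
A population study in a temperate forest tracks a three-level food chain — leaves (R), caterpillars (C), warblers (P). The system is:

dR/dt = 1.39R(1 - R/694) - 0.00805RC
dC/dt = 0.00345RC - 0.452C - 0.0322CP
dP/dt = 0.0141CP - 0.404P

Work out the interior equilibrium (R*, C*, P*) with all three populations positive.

From dP/dt = 0: 0.0141C* = 0.404, so C* = 28.7.
From dR/dt = 0: 1.39(1 - R*/694) = 0.00805·28.7, giving R* = 694·(1 - 0.166) = 579.
From dC/dt = 0: 0.00345·579 - 0.452 = 0.0322P*, so P* = 1.54/0.0322 = 48.

R* ≈ 579, C* ≈ 28.7, P* ≈ 48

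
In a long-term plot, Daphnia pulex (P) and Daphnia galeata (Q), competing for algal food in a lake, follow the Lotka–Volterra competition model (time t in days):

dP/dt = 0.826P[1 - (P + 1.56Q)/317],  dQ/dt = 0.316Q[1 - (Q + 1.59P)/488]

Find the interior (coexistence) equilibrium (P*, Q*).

P* ≈ 300, Q* ≈ 10.8

Setting both brackets to zero gives the nullclines P + 1.56Q = 317 and 1.59P + Q = 488.
Substituting Q = 488 - 1.59P into the first: P(1 - 1.56·1.59) = 317 - 1.56·488.
So P* = -444/-1.48 = 300, and then Q* = 488 - 1.59·300 = 10.8.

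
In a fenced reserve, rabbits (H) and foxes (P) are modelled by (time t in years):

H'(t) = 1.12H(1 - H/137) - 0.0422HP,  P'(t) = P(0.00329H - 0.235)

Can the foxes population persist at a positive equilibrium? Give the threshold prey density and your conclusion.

The predator equation gives dP/dt > 0 only when H > 0.235/0.00329 = 71.4.
Without the predator, H → K = 137. Since 137 > 71.4, the predator can invade and persist.

Threshold H = 71.4; K > 71.4, so yes, the predator persists.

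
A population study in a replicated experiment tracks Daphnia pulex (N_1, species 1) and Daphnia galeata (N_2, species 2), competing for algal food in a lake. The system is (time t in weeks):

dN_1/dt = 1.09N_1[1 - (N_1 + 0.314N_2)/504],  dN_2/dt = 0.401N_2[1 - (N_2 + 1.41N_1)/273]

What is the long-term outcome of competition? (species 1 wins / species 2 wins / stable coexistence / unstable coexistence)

species 1 excludes species 2

Compare the nullcline intercepts: K1/α12 = 504/0.314 = 1610 > K2 = 273; K2/α21 = 273/1.41 = 194 < K1 = 504.
Since the inequalities point opposite ways, species 1 can invade but species 2 cannot.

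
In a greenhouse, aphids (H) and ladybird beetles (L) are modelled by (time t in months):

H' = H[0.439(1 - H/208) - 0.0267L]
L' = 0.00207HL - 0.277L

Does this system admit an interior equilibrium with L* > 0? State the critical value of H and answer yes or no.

Threshold H = 134; K > 134, so yes, the predator persists.

The predator equation gives dL/dt > 0 only when H > 0.277/0.00207 = 134.
Without the predator, H → K = 208. Since 208 > 134, the predator can invade and persist.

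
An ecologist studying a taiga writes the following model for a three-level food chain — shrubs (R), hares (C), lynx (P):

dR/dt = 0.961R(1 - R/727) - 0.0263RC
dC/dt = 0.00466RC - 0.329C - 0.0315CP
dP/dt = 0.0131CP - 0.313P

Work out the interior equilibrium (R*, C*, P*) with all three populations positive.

R* ≈ 252, C* ≈ 23.9, P* ≈ 26.8

From dP/dt = 0: 0.0131C* = 0.313, so C* = 23.9.
From dR/dt = 0: 0.961(1 - R*/727) = 0.0263·23.9, giving R* = 727·(1 - 0.654) = 252.
From dC/dt = 0: 0.00466·252 - 0.329 = 0.0315P*, so P* = 0.844/0.0315 = 26.8.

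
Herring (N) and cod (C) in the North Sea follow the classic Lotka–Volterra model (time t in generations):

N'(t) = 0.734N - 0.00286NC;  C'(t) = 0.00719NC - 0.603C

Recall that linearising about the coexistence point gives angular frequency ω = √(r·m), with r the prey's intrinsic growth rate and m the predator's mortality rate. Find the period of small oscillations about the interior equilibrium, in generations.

T ≈ 9.44 generations

Here r = 0.734 and m = 0.603, so r·m = 0.443.
ω = √0.443 = 0.665 per generation, hence T = 2π/ω ≈ 9.44 generations.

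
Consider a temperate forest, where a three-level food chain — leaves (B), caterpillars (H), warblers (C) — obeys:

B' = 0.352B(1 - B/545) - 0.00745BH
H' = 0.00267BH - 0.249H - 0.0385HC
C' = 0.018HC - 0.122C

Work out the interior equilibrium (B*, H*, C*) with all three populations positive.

B* ≈ 467, H* ≈ 6.78, C* ≈ 25.9

From dC/dt = 0: 0.018H* = 0.122, so H* = 6.78.
From dB/dt = 0: 0.352(1 - B*/545) = 0.00745·6.78, giving B* = 545·(1 - 0.143) = 467.
From dH/dt = 0: 0.00267·467 - 0.249 = 0.0385C*, so C* = 0.997/0.0385 = 25.9.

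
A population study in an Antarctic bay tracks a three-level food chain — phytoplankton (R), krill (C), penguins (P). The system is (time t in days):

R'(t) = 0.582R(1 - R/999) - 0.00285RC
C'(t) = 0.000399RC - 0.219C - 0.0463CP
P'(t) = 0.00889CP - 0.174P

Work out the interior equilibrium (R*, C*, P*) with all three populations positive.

From dP/dt = 0: 0.00889C* = 0.174, so C* = 19.6.
From dR/dt = 0: 0.582(1 - R*/999) = 0.00285·19.6, giving R* = 999·(1 - 0.0958) = 903.
From dC/dt = 0: 0.000399·903 - 0.219 = 0.0463P*, so P* = 0.141/0.0463 = 3.05.

R* ≈ 903, C* ≈ 19.6, P* ≈ 3.05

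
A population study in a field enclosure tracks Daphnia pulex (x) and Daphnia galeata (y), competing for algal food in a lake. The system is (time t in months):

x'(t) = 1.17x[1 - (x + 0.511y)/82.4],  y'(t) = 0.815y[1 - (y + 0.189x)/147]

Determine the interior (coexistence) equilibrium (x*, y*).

x* ≈ 8.06, y* ≈ 145

Setting both brackets to zero gives the nullclines x + 0.511y = 82.4 and 0.189x + y = 147.
Substituting y = 147 - 0.189x into the first: x(1 - 0.511·0.189) = 82.4 - 0.511·147.
So x* = 7.28/0.903 = 8.06, and then y* = 147 - 0.189·8.06 = 145.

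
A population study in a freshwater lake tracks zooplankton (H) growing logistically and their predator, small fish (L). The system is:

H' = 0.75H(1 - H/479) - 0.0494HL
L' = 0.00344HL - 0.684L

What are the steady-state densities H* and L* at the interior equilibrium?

From dL/dt = 0 with L > 0: 0.00344H* = 0.684, so H* = 199.
Substitute into dH/dt = 0: 0.75(1 - 199/479) = 0.0494L*.
The bracket is 0.585, giving L* = 0.439/0.0494 = 8.88.

H* ≈ 199, L* ≈ 8.88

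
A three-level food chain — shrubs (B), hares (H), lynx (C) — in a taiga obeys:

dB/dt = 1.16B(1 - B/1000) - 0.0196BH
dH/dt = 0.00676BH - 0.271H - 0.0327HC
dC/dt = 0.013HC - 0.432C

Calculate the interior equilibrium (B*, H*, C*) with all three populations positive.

B* ≈ 439, H* ≈ 33.2, C* ≈ 82.4

From dC/dt = 0: 0.013H* = 0.432, so H* = 33.2.
From dB/dt = 0: 1.16(1 - B*/1000) = 0.0196·33.2, giving B* = 1000·(1 - 0.561) = 439.
From dH/dt = 0: 0.00676·439 - 0.271 = 0.0327C*, so C* = 2.69/0.0327 = 82.4.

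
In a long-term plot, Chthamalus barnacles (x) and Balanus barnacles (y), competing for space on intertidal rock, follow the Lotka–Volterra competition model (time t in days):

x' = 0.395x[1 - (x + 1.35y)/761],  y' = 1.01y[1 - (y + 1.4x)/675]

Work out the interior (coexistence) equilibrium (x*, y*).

x* ≈ 169, y* ≈ 439

Setting both brackets to zero gives the nullclines x + 1.35y = 761 and 1.4x + y = 675.
Substituting y = 675 - 1.4x into the first: x(1 - 1.35·1.4) = 761 - 1.35·675.
So x* = -150/-0.89 = 169, and then y* = 675 - 1.4·169 = 439.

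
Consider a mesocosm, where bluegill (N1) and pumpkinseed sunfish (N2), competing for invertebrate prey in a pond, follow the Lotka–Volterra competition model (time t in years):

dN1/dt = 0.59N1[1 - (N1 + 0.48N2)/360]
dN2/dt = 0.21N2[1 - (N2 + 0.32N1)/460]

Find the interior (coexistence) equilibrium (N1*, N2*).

Setting both brackets to zero gives the nullclines N1 + 0.48N2 = 360 and 0.32N1 + N2 = 460.
Substituting N2 = 460 - 0.32N1 into the first: N1(1 - 0.48·0.32) = 360 - 0.48·460.
So N1* = 139/0.846 = 164, and then N2* = 460 - 0.32·164 = 407.

N1* ≈ 164, N2* ≈ 407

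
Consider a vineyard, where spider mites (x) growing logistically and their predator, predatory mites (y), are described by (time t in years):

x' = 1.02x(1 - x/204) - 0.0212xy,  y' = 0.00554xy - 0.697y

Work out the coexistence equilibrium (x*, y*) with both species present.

x* ≈ 126, y* ≈ 18.4

From dy/dt = 0 with y > 0: 0.00554x* = 0.697, so x* = 126.
Substitute into dx/dt = 0: 1.02(1 - 126/204) = 0.0212y*.
The bracket is 0.383, giving y* = 0.391/0.0212 = 18.4.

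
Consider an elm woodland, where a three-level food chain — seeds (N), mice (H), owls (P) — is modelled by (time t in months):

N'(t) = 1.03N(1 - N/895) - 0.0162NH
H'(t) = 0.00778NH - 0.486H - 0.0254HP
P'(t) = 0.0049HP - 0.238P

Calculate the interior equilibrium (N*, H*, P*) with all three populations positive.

N* ≈ 211, H* ≈ 48.6, P* ≈ 45.6

From dP/dt = 0: 0.0049H* = 0.238, so H* = 48.6.
From dN/dt = 0: 1.03(1 - N*/895) = 0.0162·48.6, giving N* = 895·(1 - 0.764) = 211.
From dH/dt = 0: 0.00778·211 - 0.486 = 0.0254P*, so P* = 1.16/0.0254 = 45.6.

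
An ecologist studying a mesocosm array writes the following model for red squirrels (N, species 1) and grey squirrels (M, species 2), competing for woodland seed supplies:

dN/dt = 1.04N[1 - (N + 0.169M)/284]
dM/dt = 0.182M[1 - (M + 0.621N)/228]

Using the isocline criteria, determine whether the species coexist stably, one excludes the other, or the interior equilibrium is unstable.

Compare the nullcline intercepts: K1/α12 = 284/0.169 = 1680 > K2 = 228; K2/α21 = 228/0.621 = 367 > K1 = 284.
Since both inequalities hold, each species can invade when rare, so the interior equilibrium is stable.

stable coexistence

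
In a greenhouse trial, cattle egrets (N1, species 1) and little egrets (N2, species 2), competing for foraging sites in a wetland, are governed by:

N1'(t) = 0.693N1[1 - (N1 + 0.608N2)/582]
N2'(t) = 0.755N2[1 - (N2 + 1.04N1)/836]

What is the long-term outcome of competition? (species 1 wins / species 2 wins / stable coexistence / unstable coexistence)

Compare the nullcline intercepts: K1/α12 = 582/0.608 = 957 > K2 = 836; K2/α21 = 836/1.04 = 804 > K1 = 582.
Since both inequalities hold, each species can invade when rare, so the interior equilibrium is stable.

stable coexistence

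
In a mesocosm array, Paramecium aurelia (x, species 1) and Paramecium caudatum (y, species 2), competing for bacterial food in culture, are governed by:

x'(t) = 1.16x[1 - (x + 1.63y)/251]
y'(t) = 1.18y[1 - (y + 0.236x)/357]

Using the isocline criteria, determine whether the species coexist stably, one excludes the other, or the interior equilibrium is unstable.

species 2 excludes species 1

Compare the nullcline intercepts: K1/α12 = 251/1.63 = 154 < K2 = 357; K2/α21 = 357/0.236 = 1510 > K1 = 251.
Since the inequalities point opposite ways, species 2 can invade but species 1 cannot.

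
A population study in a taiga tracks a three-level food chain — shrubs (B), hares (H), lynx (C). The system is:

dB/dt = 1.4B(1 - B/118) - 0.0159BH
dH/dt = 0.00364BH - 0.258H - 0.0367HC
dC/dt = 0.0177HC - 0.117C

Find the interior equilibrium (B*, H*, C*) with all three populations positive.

B* ≈ 109, H* ≈ 6.61, C* ≈ 3.79

From dC/dt = 0: 0.0177H* = 0.117, so H* = 6.61.
From dB/dt = 0: 1.4(1 - B*/118) = 0.0159·6.61, giving B* = 118·(1 - 0.0751) = 109.
From dH/dt = 0: 0.00364·109 - 0.258 = 0.0367C*, so C* = 0.139/0.0367 = 3.79.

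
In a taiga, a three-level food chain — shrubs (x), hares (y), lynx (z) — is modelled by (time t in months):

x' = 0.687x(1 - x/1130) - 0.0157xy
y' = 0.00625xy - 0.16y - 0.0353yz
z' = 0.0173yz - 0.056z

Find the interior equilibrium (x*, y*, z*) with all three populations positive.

x* ≈ 1050, y* ≈ 3.24, z* ≈ 181

From dz/dt = 0: 0.0173y* = 0.056, so y* = 3.24.
From dx/dt = 0: 0.687(1 - x*/1130) = 0.0157·3.24, giving x* = 1130·(1 - 0.074) = 1050.
From dy/dt = 0: 0.00625·1050 - 0.16 = 0.0353z*, so z* = 6.38/0.0353 = 181.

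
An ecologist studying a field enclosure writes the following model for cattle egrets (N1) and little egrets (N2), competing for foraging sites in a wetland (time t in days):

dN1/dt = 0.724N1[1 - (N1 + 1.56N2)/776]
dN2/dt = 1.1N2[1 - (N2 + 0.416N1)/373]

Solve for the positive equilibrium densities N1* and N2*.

N1* ≈ 553, N2* ≈ 143

Setting both brackets to zero gives the nullclines N1 + 1.56N2 = 776 and 0.416N1 + N2 = 373.
Substituting N2 = 373 - 0.416N1 into the first: N1(1 - 1.56·0.416) = 776 - 1.56·373.
So N1* = 194/0.351 = 553, and then N2* = 373 - 0.416·553 = 143.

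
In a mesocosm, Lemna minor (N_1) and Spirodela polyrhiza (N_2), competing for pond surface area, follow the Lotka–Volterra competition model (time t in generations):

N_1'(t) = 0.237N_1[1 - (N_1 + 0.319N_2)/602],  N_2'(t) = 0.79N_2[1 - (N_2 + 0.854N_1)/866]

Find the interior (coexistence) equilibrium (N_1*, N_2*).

N_1* ≈ 448, N_2* ≈ 484

Setting both brackets to zero gives the nullclines N_1 + 0.319N_2 = 602 and 0.854N_1 + N_2 = 866.
Substituting N_2 = 866 - 0.854N_1 into the first: N_1(1 - 0.319·0.854) = 602 - 0.319·866.
So N_1* = 326/0.728 = 448, and then N_2* = 866 - 0.854·448 = 484.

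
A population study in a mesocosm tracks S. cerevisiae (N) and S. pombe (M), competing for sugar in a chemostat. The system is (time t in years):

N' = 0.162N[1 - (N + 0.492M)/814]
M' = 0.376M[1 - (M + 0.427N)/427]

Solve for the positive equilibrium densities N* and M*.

N* ≈ 765, M* ≈ 101

Setting both brackets to zero gives the nullclines N + 0.492M = 814 and 0.427N + M = 427.
Substituting M = 427 - 0.427N into the first: N(1 - 0.492·0.427) = 814 - 0.492·427.
So N* = 604/0.79 = 765, and then M* = 427 - 0.427·765 = 101.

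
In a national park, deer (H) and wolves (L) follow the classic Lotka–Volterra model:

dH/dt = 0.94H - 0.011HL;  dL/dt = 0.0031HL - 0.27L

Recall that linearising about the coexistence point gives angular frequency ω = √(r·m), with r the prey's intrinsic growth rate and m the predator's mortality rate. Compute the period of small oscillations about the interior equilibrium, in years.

Here r = 0.94 and m = 0.27, so r·m = 0.254.
ω = √0.254 = 0.504 per year, hence T = 2π/ω ≈ 12.5 years.

T ≈ 12.5 years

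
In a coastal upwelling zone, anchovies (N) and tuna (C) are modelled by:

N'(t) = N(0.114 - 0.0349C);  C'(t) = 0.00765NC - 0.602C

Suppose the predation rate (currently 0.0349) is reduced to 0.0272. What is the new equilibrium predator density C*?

C* ≈ 4.19

At the interior fixed point, setting dN/dt = 0 with N > 0 fixes C* = (prey growth rate)/(NC coefficient) — independent of the other coefficients.
With the change, C* = 0.114/0.0272 = 4.19; it rises from 3.27.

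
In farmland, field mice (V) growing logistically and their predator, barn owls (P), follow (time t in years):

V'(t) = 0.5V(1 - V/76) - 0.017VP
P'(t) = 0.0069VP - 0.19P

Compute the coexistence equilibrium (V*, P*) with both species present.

V* ≈ 27.5, P* ≈ 18.8

From dP/dt = 0 with P > 0: 0.0069V* = 0.19, so V* = 27.5.
Substitute into dV/dt = 0: 0.5(1 - 27.5/76) = 0.017P*.
The bracket is 0.638, giving P* = 0.319/0.017 = 18.8.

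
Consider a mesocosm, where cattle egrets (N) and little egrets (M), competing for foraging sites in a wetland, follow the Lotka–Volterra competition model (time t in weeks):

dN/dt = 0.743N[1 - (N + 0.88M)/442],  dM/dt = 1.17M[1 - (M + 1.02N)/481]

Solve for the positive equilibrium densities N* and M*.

N* ≈ 183, M* ≈ 295

Setting both brackets to zero gives the nullclines N + 0.88M = 442 and 1.02N + M = 481.
Substituting M = 481 - 1.02N into the first: N(1 - 0.88·1.02) = 442 - 0.88·481.
So N* = 18.7/0.102 = 183, and then M* = 481 - 1.02·183 = 295.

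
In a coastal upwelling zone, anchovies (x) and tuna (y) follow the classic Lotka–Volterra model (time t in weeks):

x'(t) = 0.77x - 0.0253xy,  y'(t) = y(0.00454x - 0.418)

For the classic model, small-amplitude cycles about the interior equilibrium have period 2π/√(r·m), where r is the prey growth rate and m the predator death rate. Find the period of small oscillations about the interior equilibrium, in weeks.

T ≈ 11.1 weeks

Here r = 0.77 and m = 0.418, so r·m = 0.322.
ω = √0.322 = 0.567 per week, hence T = 2π/ω ≈ 11.1 weeks.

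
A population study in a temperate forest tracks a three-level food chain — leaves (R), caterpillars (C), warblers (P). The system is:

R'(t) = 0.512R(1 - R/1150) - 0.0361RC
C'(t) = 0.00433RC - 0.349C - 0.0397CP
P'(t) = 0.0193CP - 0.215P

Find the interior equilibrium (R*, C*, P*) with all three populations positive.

From dP/dt = 0: 0.0193C* = 0.215, so C* = 11.1.
From dR/dt = 0: 0.512(1 - R*/1150) = 0.0361·11.1, giving R* = 1150·(1 - 0.785) = 247.
From dC/dt = 0: 0.00433·247 - 0.349 = 0.0397P*, so P* = 0.719/0.0397 = 18.1.

R* ≈ 247, C* ≈ 11.1, P* ≈ 18.1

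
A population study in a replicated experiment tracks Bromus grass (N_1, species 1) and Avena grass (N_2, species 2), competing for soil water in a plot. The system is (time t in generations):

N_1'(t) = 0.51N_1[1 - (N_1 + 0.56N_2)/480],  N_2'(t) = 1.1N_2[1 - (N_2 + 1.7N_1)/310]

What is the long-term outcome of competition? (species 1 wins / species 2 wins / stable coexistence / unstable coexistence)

Compare the nullcline intercepts: K1/α12 = 480/0.56 = 857 > K2 = 310; K2/α21 = 310/1.7 = 182 < K1 = 480.
Since the inequalities point opposite ways, species 1 can invade but species 2 cannot.

species 1 excludes species 2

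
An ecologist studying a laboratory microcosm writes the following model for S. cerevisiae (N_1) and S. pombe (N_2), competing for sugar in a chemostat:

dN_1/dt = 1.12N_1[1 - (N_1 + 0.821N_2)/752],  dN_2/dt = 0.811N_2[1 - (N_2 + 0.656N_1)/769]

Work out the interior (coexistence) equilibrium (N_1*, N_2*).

Setting both brackets to zero gives the nullclines N_1 + 0.821N_2 = 752 and 0.656N_1 + N_2 = 769.
Substituting N_2 = 769 - 0.656N_1 into the first: N_1(1 - 0.821·0.656) = 752 - 0.821·769.
So N_1* = 121/0.461 = 261, and then N_2* = 769 - 0.656·261 = 597.

N_1* ≈ 261, N_2* ≈ 597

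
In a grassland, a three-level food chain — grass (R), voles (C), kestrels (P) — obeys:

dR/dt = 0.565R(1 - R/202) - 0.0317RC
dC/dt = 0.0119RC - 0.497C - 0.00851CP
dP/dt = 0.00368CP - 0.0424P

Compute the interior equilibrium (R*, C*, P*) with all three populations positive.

R* ≈ 71.4, C* ≈ 11.5, P* ≈ 41.5

From dP/dt = 0: 0.00368C* = 0.0424, so C* = 11.5.
From dR/dt = 0: 0.565(1 - R*/202) = 0.0317·11.5, giving R* = 202·(1 - 0.646) = 71.4.
From dC/dt = 0: 0.0119·71.4 - 0.497 = 0.00851P*, so P* = 0.353/0.00851 = 41.5.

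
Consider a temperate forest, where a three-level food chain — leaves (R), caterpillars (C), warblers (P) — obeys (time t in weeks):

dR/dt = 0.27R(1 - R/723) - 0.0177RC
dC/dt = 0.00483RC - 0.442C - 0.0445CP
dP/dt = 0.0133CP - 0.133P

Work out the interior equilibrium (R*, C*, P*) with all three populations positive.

From dP/dt = 0: 0.0133C* = 0.133, so C* = 10.
From dR/dt = 0: 0.27(1 - R*/723) = 0.0177·10, giving R* = 723·(1 - 0.656) = 249.
From dC/dt = 0: 0.00483·249 - 0.442 = 0.0445P*, so P* = 0.761/0.0445 = 17.1.

R* ≈ 249, C* ≈ 10, P* ≈ 17.1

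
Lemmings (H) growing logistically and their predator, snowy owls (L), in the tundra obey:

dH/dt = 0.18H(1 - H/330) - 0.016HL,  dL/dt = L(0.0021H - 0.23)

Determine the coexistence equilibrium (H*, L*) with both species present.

H* ≈ 110, L* ≈ 7.52

From dL/dt = 0 with L > 0: 0.0021H* = 0.23, so H* = 110.
Substitute into dH/dt = 0: 0.18(1 - 110/330) = 0.016L*.
The bracket is 0.668, giving L* = 0.12/0.016 = 7.52.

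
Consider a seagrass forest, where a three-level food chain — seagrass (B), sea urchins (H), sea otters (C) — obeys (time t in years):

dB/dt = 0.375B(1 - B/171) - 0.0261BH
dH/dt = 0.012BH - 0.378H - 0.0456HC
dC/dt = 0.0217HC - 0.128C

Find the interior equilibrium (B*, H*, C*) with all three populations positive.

From dC/dt = 0: 0.0217H* = 0.128, so H* = 5.9.
From dB/dt = 0: 0.375(1 - B*/171) = 0.0261·5.9, giving B* = 171·(1 - 0.411) = 101.
From dH/dt = 0: 0.012·101 - 0.378 = 0.0456C*, so C* = 0.832/0.0456 = 18.2.

B* ≈ 101, H* ≈ 5.9, C* ≈ 18.2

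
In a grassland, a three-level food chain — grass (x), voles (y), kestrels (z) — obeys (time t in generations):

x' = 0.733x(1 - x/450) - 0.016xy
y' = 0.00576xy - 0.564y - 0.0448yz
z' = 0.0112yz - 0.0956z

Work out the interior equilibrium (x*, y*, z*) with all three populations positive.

From dz/dt = 0: 0.0112y* = 0.0956, so y* = 8.54.
From dx/dt = 0: 0.733(1 - x*/450) = 0.016·8.54, giving x* = 450·(1 - 0.186) = 366.
From dy/dt = 0: 0.00576·366 - 0.564 = 0.0448z*, so z* = 1.55/0.0448 = 34.5.

x* ≈ 366, y* ≈ 8.54, z* ≈ 34.5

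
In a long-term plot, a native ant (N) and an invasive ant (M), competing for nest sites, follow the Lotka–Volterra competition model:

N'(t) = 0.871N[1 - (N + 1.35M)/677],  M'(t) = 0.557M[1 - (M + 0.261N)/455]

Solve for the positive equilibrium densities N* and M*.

Setting both brackets to zero gives the nullclines N + 1.35M = 677 and 0.261N + M = 455.
Substituting M = 455 - 0.261N into the first: N(1 - 1.35·0.261) = 677 - 1.35·455.
So N* = 62.8/0.648 = 96.9, and then M* = 455 - 0.261·96.9 = 430.

N* ≈ 96.9, M* ≈ 430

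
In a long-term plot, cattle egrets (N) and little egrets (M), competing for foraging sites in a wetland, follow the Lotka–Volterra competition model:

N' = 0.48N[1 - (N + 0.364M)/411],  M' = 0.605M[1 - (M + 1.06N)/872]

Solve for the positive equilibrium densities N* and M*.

Setting both brackets to zero gives the nullclines N + 0.364M = 411 and 1.06N + M = 872.
Substituting M = 872 - 1.06N into the first: N(1 - 0.364·1.06) = 411 - 0.364·872.
So N* = 93.6/0.614 = 152, and then M* = 872 - 1.06·152 = 710.

N* ≈ 152, M* ≈ 710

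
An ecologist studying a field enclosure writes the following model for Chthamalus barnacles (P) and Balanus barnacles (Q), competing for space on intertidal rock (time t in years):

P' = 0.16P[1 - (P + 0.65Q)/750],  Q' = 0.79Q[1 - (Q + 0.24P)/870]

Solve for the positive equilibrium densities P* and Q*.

P* ≈ 219, Q* ≈ 818

Setting both brackets to zero gives the nullclines P + 0.65Q = 750 and 0.24P + Q = 870.
Substituting Q = 870 - 0.24P into the first: P(1 - 0.65·0.24) = 750 - 0.65·870.
So P* = 184/0.844 = 219, and then Q* = 870 - 0.24·219 = 818.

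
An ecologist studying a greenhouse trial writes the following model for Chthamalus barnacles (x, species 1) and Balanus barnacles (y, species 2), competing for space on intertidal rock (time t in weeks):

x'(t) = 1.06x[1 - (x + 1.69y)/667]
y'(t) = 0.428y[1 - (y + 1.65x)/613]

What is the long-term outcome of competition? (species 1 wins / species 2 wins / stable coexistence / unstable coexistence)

unstable coexistence (outcome depends on initial conditions)

Compare the nullcline intercepts: K1/α12 = 667/1.69 = 395 < K2 = 613; K2/α21 = 613/1.65 = 372 < K1 = 667.
Since both are reversed, neither can invade when rare; the interior point is a saddle.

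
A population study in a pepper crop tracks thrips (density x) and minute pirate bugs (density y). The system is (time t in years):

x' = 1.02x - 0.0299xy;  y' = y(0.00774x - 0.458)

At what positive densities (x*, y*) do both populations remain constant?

x* ≈ 59.2, y* ≈ 34.1

Set dy/dt = 0 with y > 0: 0.00774x - 0.458 = 0, so x* = 0.458/0.00774 = 59.2.
Set dx/dt = 0 with x > 0: 1.02 - 0.0299y = 0, so y* = 1.02/0.0299 = 34.1.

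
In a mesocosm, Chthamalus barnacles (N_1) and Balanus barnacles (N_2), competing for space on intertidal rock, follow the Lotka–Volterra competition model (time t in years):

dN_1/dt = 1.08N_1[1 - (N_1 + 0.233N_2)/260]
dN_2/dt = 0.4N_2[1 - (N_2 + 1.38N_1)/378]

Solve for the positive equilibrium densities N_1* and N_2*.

Setting both brackets to zero gives the nullclines N_1 + 0.233N_2 = 260 and 1.38N_1 + N_2 = 378.
Substituting N_2 = 378 - 1.38N_1 into the first: N_1(1 - 0.233·1.38) = 260 - 0.233·378.
So N_1* = 172/0.678 = 253, and then N_2* = 378 - 1.38·253 = 28.3.

N_1* ≈ 253, N_2* ≈ 28.3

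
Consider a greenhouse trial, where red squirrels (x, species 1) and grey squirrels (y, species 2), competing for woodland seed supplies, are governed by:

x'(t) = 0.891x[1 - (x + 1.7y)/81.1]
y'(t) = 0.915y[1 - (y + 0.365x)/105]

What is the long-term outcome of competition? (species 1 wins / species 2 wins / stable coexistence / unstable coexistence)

species 2 excludes species 1

Compare the nullcline intercepts: K1/α12 = 81.1/1.7 = 47.7 < K2 = 105; K2/α21 = 105/0.365 = 288 > K1 = 81.1.
Since the inequalities point opposite ways, species 2 can invade but species 1 cannot.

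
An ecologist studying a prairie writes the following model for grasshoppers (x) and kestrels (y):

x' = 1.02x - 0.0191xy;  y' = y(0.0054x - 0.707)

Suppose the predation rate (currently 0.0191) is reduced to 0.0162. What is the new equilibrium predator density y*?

At the interior fixed point, setting dx/dt = 0 with x > 0 fixes y* = (prey growth rate)/(xy coefficient) — independent of the other coefficients.
With the change, y* = 1.02/0.0162 = 63; it rises from 53.4.

y* ≈ 63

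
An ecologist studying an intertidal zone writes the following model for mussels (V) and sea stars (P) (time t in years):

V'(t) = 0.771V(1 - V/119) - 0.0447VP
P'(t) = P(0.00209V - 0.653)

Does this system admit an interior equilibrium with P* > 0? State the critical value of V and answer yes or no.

Threshold V = 312; K < 312, so no, the predator goes extinct.

The predator equation gives dP/dt > 0 only when V > 0.653/0.00209 = 312.
Without the predator, V → K = 119. Since 119 < 312, the predator cannot invade.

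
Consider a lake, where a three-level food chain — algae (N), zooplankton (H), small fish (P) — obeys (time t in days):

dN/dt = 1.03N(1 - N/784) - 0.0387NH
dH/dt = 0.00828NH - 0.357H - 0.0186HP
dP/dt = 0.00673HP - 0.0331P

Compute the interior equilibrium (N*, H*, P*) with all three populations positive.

From dP/dt = 0: 0.00673H* = 0.0331, so H* = 4.92.
From dN/dt = 0: 1.03(1 - N*/784) = 0.0387·4.92, giving N* = 784·(1 - 0.185) = 639.
From dH/dt = 0: 0.00828·639 - 0.357 = 0.0186P*, so P* = 4.93/0.0186 = 265.

N* ≈ 639, H* ≈ 4.92, P* ≈ 265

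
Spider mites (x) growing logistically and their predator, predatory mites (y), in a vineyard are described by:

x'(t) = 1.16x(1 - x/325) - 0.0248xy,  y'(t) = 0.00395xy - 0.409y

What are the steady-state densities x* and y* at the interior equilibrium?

x* ≈ 104, y* ≈ 31.9

From dy/dt = 0 with y > 0: 0.00395x* = 0.409, so x* = 104.
Substitute into dx/dt = 0: 1.16(1 - 104/325) = 0.0248y*.
The bracket is 0.681, giving y* = 0.79/0.0248 = 31.9.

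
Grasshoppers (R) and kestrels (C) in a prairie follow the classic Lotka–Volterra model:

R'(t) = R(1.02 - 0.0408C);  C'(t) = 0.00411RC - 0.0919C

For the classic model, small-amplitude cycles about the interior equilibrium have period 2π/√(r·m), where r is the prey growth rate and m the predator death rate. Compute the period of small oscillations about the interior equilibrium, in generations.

Here r = 1.02 and m = 0.0919, so r·m = 0.0937.
ω = √0.0937 = 0.306 per generation, hence T = 2π/ω ≈ 20.5 generations.

T ≈ 20.5 generations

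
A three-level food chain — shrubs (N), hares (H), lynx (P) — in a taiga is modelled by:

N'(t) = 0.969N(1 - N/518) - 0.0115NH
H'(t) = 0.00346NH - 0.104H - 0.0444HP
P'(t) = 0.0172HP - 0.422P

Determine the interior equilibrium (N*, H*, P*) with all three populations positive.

From dP/dt = 0: 0.0172H* = 0.422, so H* = 24.5.
From dN/dt = 0: 0.969(1 - N*/518) = 0.0115·24.5, giving N* = 518·(1 - 0.291) = 367.
From dH/dt = 0: 0.00346·367 - 0.104 = 0.0444P*, so P* = 1.17/0.0444 = 26.3.

N* ≈ 367, H* ≈ 24.5, P* ≈ 26.3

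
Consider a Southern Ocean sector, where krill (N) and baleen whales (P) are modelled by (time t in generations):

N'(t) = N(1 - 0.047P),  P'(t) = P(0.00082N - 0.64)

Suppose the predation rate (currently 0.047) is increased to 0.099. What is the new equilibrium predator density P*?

P* ≈ 10.1

At the interior fixed point, setting dN/dt = 0 with N > 0 fixes P* = (prey growth rate)/(NP coefficient) — independent of the other coefficients.
With the change, P* = 1/0.099 = 10.1; it falls from 21.3.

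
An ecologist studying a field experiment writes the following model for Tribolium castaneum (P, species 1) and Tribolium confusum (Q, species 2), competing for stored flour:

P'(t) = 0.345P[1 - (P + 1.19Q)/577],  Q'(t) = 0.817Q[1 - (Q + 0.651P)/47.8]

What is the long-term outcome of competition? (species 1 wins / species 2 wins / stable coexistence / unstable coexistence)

species 1 excludes species 2

Compare the nullcline intercepts: K1/α12 = 577/1.19 = 485 > K2 = 47.8; K2/α21 = 47.8/0.651 = 73.4 < K1 = 577.
Since the inequalities point opposite ways, species 1 can invade but species 2 cannot.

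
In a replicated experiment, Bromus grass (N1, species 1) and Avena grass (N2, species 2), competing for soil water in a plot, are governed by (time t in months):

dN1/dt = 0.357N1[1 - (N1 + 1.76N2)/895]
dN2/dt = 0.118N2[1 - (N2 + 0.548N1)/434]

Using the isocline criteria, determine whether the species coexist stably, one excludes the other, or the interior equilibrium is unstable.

Compare the nullcline intercepts: K1/α12 = 895/1.76 = 509 > K2 = 434; K2/α21 = 434/0.548 = 792 < K1 = 895.
Since the inequalities point opposite ways, species 1 can invade but species 2 cannot.

species 1 excludes species 2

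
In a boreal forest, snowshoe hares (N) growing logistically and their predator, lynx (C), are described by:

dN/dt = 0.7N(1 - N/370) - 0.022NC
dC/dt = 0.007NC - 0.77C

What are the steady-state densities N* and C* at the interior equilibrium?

N* ≈ 110, C* ≈ 22.4

From dC/dt = 0 with C > 0: 0.007N* = 0.77, so N* = 110.
Substitute into dN/dt = 0: 0.7(1 - 110/370) = 0.022C*.
The bracket is 0.703, giving C* = 0.492/0.022 = 22.4.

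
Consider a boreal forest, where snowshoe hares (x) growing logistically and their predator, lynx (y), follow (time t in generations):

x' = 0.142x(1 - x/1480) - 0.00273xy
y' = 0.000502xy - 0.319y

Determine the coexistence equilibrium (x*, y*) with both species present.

From dy/dt = 0 with y > 0: 0.000502x* = 0.319, so x* = 635.
Substitute into dx/dt = 0: 0.142(1 - 635/1480) = 0.00273y*.
The bracket is 0.571, giving y* = 0.081/0.00273 = 29.7.

x* ≈ 635, y* ≈ 29.7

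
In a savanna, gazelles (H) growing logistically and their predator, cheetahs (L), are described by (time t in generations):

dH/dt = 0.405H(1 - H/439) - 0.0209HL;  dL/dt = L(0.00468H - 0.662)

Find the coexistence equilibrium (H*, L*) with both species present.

From dL/dt = 0 with L > 0: 0.00468H* = 0.662, so H* = 141.
Substitute into dH/dt = 0: 0.405(1 - 141/439) = 0.0209L*.
The bracket is 0.678, giving L* = 0.275/0.0209 = 13.1.

H* ≈ 141, L* ≈ 13.1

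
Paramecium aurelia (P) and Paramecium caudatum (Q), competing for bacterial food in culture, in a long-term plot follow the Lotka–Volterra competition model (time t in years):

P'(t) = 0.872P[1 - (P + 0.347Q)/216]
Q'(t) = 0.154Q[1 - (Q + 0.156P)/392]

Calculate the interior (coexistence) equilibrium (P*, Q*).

Setting both brackets to zero gives the nullclines P + 0.347Q = 216 and 0.156P + Q = 392.
Substituting Q = 392 - 0.156P into the first: P(1 - 0.347·0.156) = 216 - 0.347·392.
So P* = 80/0.946 = 84.6, and then Q* = 392 - 0.156·84.6 = 379.

P* ≈ 84.6, Q* ≈ 379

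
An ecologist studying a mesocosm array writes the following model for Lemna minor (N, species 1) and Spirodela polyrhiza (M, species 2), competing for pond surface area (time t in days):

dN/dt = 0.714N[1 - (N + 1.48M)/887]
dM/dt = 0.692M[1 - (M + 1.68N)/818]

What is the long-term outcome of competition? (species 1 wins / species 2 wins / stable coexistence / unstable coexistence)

Compare the nullcline intercepts: K1/α12 = 887/1.48 = 599 < K2 = 818; K2/α21 = 818/1.68 = 487 < K1 = 887.
Since both are reversed, neither can invade when rare; the interior point is a saddle.

unstable coexistence (outcome depends on initial conditions)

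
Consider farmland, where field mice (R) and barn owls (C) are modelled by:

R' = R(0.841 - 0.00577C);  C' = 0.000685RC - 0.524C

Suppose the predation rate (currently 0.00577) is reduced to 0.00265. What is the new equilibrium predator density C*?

At the interior fixed point, setting dR/dt = 0 with R > 0 fixes C* = (prey growth rate)/(RC coefficient) — independent of the other coefficients.
With the change, C* = 0.841/0.00265 = 317; it rises from 146.

C* ≈ 317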